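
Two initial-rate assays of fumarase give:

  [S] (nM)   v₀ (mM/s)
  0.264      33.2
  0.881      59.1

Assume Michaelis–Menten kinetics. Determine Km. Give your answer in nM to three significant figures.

0.441 nM

In reciprocal form, 1/v = (Km/Vmax)·(1/[S]) + 1/Vmax. The two points give (1/[S], 1/v) = (3.788, 0.03012) and (1.135, 0.01692).
Slope = (0.03012 − 0.01692)/(3.788 − 1.135) = 0.004976; intercept = 0.03012 − 0.004976×3.788 = 0.01127.
Vmax = 1/intercept = 88.7 mM/s; Km = slope × Vmax = 0.004976 × 88.7 = 0.441 nM.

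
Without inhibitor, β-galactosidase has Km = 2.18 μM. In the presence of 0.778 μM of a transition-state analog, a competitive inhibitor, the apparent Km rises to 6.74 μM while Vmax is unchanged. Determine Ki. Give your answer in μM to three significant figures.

Competitive: Km,app = α·Km with α = 1 + [I]/Ki.
α = Km,app/Km = 6.74/2.18 = 3.092.
Ki = [I]/(α − 1) = 0.778/2.092 = 0.372 μM.

0.372 μM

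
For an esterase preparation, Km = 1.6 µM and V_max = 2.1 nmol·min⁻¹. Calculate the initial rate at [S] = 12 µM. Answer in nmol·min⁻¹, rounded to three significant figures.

1.85 nmol·min⁻¹

[S]/(Km+[S]) = 12/13.60 = 0.8824, the fractional saturation.
v = 0.8824 × Vmax = 0.8824 × 2.1 = 1.85 nmol·min⁻¹.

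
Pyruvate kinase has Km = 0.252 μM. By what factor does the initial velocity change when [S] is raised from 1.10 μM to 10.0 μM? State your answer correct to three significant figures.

1.20

The fractional saturations are [S]/(Km+[S]) = 1.10/1.352 = 0.8136 and 10.0/10.25 = 0.9754.
v₂/v₁ is just their ratio: 0.9754/0.8136 = 1.20.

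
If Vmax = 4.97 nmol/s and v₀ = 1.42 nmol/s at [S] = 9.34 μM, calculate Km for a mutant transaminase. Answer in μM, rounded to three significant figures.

23.3 μM

From v = Vmax[S]/(Km+[S]), Km = [S](Vmax − v)/v.
Km = 9.34 × (4.97 − 1.42) / 1.42 = 33.16/1.42 = 23.3 μM.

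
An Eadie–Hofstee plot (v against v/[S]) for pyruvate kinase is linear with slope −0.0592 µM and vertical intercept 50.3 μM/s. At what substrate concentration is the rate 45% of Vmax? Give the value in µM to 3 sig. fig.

0.0484 µM

The Eadie–Hofstee slope gives Km = 0.0592 µM (slope = −Km).
v/Vmax = [S]/(Km+[S]) = 0.45 ⇒ [S] = Km·0.45/(1−0.45) = 0.0592 × 0.8182 = 0.0484 µM.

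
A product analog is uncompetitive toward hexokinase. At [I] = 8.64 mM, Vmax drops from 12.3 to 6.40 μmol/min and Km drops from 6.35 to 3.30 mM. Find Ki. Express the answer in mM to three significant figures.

Uncompetitive: Vmax,app = Vmax/α (and Km,app = Km/α) with α = 1 + [I]/Ki.
α = Vmax/Vmax,app = 12.3/6.40 = 1.922.
Ki = [I]/(α − 1) = 8.64/0.9219 = 9.37 mM.

9.37 mM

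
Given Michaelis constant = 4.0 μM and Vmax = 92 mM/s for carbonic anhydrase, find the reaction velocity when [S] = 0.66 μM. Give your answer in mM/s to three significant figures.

13.0 mM/s

[S]/(Km+[S]) = 0.66/4.660 = 0.1416, the fractional saturation.
v = 0.1416 × Vmax = 0.1416 × 92 = 13.0 mM/s.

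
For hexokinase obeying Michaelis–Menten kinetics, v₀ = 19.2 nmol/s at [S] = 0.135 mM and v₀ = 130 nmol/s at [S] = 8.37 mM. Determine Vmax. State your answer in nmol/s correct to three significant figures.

144 nmol/s

From v = Vmax[S]/(Km+[S]), each point gives Vmax = v(Km+[S])/[S].
Equating: 19.2(Km+0.135)/0.135 = 130(Km+8.37)/8.37.
142.2·Km + 19.2 = 15.53·Km + 130, so (142.2 − 15.53)·Km = 130 − 19.2.
Km = 110.8/126.7 = 0.875 mM; then Vmax = 19.2(0.875+0.135)/0.135 = 144 nmol/s.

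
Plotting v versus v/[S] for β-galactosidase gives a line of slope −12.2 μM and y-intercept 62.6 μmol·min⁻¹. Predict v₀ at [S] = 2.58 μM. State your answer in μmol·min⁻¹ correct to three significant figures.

10.9 μmol·min⁻¹

In the Eadie–Hofstee form v = Vmax − Km·(v/[S]), the slope is −Km and the intercept is Vmax, so Km = 12.2 μM and Vmax = 62.6 μmol·min⁻¹.
v = 62.6 × 2.58/(12.2 + 2.58) = 10.9 μmol·min⁻¹.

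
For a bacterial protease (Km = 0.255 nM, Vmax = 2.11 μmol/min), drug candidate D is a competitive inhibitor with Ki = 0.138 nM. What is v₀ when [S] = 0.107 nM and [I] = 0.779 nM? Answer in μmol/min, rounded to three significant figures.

0.125 μmol/min

α = 1 + [I]/Ki = 1 + 0.779/0.138 = 6.645.
For a competitive inhibitor, Vmax is unchanged and the apparent Km becomes α·Km: Km,app = 1.69 nM, Vmax,app = 2.11 μmol/min.
v = Vmax,app·[S]/(Km,app + [S]) = 2.11 × 0.107/(1.69 + 0.107) = 0.125 μmol/min.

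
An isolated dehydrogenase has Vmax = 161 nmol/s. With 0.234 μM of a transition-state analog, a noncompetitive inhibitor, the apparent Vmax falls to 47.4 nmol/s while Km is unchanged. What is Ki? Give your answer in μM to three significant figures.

Noncompetitive: Vmax,app = Vmax/α with α = 1 + [I]/Ki.
α = Vmax/Vmax,app = 161/47.4 = 3.397.
Since α = 1 + [I]/Ki, [I]/Ki = 3.397 − 1 = 2.397 and Ki = 0.234/2.397 = 0.0976 μM.

0.0976 μM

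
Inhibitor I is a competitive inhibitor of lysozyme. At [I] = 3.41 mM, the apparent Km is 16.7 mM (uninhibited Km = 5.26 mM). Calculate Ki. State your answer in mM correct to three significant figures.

1.57 mM

Competitive: Km,app = α·Km with α = 1 + [I]/Ki.
α = Km,app/Km = 16.7/5.26 = 3.175.
Since α = 1 + [I]/Ki, [I]/Ki = 3.175 − 1 = 2.175 and Ki = 3.41/2.175 = 1.57 mM.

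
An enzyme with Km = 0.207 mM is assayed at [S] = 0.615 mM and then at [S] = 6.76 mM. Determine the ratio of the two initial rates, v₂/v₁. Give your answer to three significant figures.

The fractional saturations are [S]/(Km+[S]) = 0.615/0.8220 = 0.7482 and 6.76/6.967 = 0.9703.
v₂/v₁ is just their ratio: 0.9703/0.7482 = 1.30.

1.30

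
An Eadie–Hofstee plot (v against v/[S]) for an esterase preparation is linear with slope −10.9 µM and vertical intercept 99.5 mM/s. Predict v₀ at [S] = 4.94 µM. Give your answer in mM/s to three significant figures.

In the Eadie–Hofstee form v = Vmax − Km·(v/[S]), the slope is −Km and the intercept is Vmax, so Km = 10.9 µM and Vmax = 99.5 mM/s.
v = 99.5 × 4.94/(10.9 + 4.94) = 31.0 mM/s.

31.0 mM/s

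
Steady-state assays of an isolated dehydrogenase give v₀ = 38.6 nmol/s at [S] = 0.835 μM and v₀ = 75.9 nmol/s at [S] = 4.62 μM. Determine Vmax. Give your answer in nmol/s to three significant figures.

In reciprocal form, 1/v = (Km/Vmax)·(1/[S]) + 1/Vmax. The two points give (1/[S], 1/v) = (1.198, 0.02591) and (0.2165, 0.01318).
Slope = (0.02591 − 0.01318)/(1.198 − 0.2165) = 0.01298; intercept = 0.02591 − 0.01298×1.198 = 0.01037.
Vmax = 1/intercept = 96.5 nmol/s; Km = slope × Vmax = 0.01298 × 96.5 = 1.25 μM.

96.5 nmol/s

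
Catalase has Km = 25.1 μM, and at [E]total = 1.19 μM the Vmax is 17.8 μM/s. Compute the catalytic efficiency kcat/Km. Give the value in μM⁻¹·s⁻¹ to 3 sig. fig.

kcat = Vmax/[E]total = 17.8/1.19 = 15.0 s⁻¹.
kcat/Km = 15.0/25.1 = 0.596 μM⁻¹·s⁻¹.

0.596 μM⁻¹·s⁻¹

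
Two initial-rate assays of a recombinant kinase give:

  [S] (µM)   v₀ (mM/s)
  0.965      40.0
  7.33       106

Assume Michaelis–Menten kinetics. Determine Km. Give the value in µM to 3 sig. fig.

2.45 µM

In reciprocal form, 1/v = (Km/Vmax)·(1/[S]) + 1/Vmax. The two points give (1/[S], 1/v) = (1.036, 0.02500) and (0.1364, 0.009434).
Slope = (0.02500 − 0.009434)/(1.036 − 0.1364) = 0.01730; intercept = 0.02500 − 0.01730×1.036 = 0.007074.
Vmax = 1/intercept = 141 mM/s; Km = slope × Vmax = 0.01730 × 141 = 2.45 µM.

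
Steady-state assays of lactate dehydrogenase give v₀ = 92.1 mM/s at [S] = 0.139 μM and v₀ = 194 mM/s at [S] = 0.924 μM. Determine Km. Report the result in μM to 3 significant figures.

0.225 μM

In reciprocal form, 1/v = (Km/Vmax)·(1/[S]) + 1/Vmax. The two points give (1/[S], 1/v) = (7.194, 0.01086) and (1.082, 0.005155).
Slope = (0.01086 − 0.005155)/(7.194 − 1.082) = 0.0009331; intercept = 0.01086 − 0.0009331×7.194 = 0.004145.
Vmax = 1/intercept = 241 mM/s; Km = slope × Vmax = 0.0009331 × 241 = 0.225 μM.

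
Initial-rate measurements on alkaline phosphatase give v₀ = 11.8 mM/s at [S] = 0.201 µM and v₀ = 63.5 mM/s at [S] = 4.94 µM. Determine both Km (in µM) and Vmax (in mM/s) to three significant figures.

In reciprocal form, 1/v = (Km/Vmax)·(1/[S]) + 1/Vmax. The two points give (1/[S], 1/v) = (4.975, 0.08475) and (0.2024, 0.01575).
Slope = (0.08475 − 0.01575)/(4.975 − 0.2024) = 0.01446; intercept = 0.08475 − 0.01446×4.975 = 0.01282.
Vmax = 1/intercept = 78.0 mM/s; Km = slope × Vmax = 0.01446 × 78.0 = 1.13 µM.

Km = 1.13 µM; Vmax = 78.0 mM/s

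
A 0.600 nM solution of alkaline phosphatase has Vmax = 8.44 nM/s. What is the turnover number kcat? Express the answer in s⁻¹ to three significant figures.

kcat = Vmax/[E]total = 8.44 nM/s / 0.600 nM = 14.1 s⁻¹.

14.1 s⁻¹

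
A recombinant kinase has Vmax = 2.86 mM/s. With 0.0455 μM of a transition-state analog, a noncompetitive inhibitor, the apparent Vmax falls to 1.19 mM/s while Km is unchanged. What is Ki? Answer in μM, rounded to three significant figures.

Noncompetitive: Vmax,app = Vmax/α with α = 1 + [I]/Ki.
α = Vmax/Vmax,app = 2.86/1.19 = 2.403.
Ki = [I]/(α − 1) = 0.0455/1.403 = 0.0324 μM.

0.0324 μM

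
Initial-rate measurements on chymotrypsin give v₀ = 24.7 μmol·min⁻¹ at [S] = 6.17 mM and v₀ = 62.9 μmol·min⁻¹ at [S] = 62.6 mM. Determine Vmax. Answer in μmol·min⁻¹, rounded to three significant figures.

75.7 μmol·min⁻¹

In reciprocal form, 1/v = (Km/Vmax)·(1/[S]) + 1/Vmax. The two points give (1/[S], 1/v) = (0.1621, 0.04049) and (0.01597, 0.01590).
Slope = (0.04049 − 0.01590)/(0.1621 − 0.01597) = 0.1683; intercept = 0.04049 − 0.1683×0.1621 = 0.01321.
Vmax = 1/intercept = 75.7 μmol·min⁻¹; Km = slope × Vmax = 0.1683 × 75.7 = 12.7 mM.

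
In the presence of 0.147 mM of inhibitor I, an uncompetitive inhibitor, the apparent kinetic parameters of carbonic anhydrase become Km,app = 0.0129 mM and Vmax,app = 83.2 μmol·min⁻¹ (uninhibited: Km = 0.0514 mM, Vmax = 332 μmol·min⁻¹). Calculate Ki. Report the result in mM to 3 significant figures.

0.0492 mM

Uncompetitive: Vmax,app = Vmax/α (and Km,app = Km/α) with α = 1 + [I]/Ki.
α = Vmax/Vmax,app = 332/83.2 = 3.990.
Ki = [I]/(α − 1) = 0.147/2.990 = 0.0492 mM.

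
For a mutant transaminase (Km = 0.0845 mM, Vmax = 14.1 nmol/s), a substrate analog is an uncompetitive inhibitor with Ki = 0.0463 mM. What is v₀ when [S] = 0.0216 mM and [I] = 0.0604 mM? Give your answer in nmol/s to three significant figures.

2.27 nmol/s

With α = 1 + [I]/Ki = 1 + 0.0604/0.0463 = 2.305, the uncompetitive rate law is v = (Vmax/α)·[S] / (Km/α + [S]).
v = (14.1/2.305)×0.0216 / (0.0845/2.305 + 0.0216) = 0.1322/0.05827 = 2.27 nmol/s.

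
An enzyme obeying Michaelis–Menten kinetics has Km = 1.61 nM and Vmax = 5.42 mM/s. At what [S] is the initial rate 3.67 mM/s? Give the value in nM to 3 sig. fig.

3.38 nM

Rearranging v = Vmax[S]/(Km+[S]) gives [S] = Km·v/(Vmax − v).
[S] = 1.61 × 3.67 / (5.42 − 3.67) = 5.909/1.750 = 3.38 nM.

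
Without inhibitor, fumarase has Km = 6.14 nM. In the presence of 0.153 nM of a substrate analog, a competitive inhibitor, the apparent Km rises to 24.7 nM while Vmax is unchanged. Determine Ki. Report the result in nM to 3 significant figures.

Competitive: Km,app = α·Km with α = 1 + [I]/Ki.
α = Km,app/Km = 24.7/6.14 = 4.023.
Since α = 1 + [I]/Ki, [I]/Ki = 4.023 − 1 = 3.023 and Ki = 0.153/3.023 = 0.0506 nM.

0.0506 nM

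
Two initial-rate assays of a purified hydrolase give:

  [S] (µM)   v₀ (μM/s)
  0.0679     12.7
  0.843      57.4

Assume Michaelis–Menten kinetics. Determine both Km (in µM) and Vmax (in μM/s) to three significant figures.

From v = Vmax[S]/(Km+[S]), each point gives Vmax = v(Km+[S])/[S].
Equating: 12.7(Km+0.0679)/0.0679 = 57.4(Km+0.843)/0.843.
187.0·Km + 12.7 = 68.09·Km + 57.4, so (187.0 − 68.09)·Km = 57.4 − 12.7.
Km = 44.70/118.9 = 0.376 µM; then Vmax = 12.7(0.376+0.0679)/0.0679 = 83.0 μM/s.

Km = 0.376 µM; Vmax = 83.0 μM/s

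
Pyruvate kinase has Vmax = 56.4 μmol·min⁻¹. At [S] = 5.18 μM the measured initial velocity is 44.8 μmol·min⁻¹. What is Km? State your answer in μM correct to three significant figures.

v/Vmax = 44.8/56.4 = 0.7943 = [S]/(Km+[S]).
So Km + [S] = [S]/0.7943 = 6.521 μM, giving Km = 6.521 − 5.18 = 1.34 μM.

1.34 μM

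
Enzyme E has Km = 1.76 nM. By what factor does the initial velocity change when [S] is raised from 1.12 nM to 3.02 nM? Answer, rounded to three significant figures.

1.62

Since Vmax cancels, v₂/v₁ = [S]₂(Km+[S]₁) / [S]₁(Km+[S]₂).
= 3.02×(1.76+1.12) / (1.12×(1.76+3.02)) = 8.698/5.354 = 1.62.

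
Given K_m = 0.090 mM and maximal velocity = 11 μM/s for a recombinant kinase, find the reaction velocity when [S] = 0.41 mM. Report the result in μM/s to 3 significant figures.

9.02 μM/s

[S]/(Km+[S]) = 0.41/0.5000 = 0.8200, the fractional saturation.
v = 0.8200 × Vmax = 0.8200 × 11 = 9.02 μM/s.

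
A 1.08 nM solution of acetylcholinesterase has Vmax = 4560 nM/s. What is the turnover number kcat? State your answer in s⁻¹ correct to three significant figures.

kcat = Vmax/[E]total = 4560 nM/s / 1.08 nM = 4220 s⁻¹.

4220 s⁻¹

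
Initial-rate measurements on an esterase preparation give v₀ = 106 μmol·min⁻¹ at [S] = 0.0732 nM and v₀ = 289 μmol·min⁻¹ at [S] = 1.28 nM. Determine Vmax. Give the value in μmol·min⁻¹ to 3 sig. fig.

323 μmol·min⁻¹

From v = Vmax[S]/(Km+[S]), each point gives Vmax = v(Km+[S])/[S].
Equating: 106(Km+0.0732)/0.0732 = 289(Km+1.28)/1.28.
1448·Km + 106 = 225.8·Km + 289, so (1448 − 225.8)·Km = 289 − 106.
Km = 183.0/1222 = 0.150 nM; then Vmax = 106(0.150+0.0732)/0.0732 = 323 μmol·min⁻¹.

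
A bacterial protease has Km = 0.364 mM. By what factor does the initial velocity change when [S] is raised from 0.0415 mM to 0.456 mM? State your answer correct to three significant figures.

5.43

Since Vmax cancels, v₂/v₁ = [S]₂(Km+[S]₁) / [S]₁(Km+[S]₂).
= 0.456×(0.364+0.0415) / (0.0415×(0.364+0.456)) = 0.1849/0.03403 = 5.43.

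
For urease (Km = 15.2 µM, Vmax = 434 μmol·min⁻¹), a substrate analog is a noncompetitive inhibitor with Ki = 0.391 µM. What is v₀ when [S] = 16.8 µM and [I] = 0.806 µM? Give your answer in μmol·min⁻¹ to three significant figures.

With α = 1 + [I]/Ki = 1 + 0.806/0.391 = 3.061, the noncompetitive rate law is v = (Vmax/α)·[S] / (Km + [S]).
v = (434/3.061)×16.8 / (15.2 + 16.8) = 2382/32.00 = 74.4 μmol·min⁻¹.

74.4 μmol·min⁻¹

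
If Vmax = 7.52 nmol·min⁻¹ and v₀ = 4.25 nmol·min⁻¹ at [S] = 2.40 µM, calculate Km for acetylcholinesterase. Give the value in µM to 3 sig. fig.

v/Vmax = 4.25/7.52 = 0.5652 = [S]/(Km+[S]).
So Km + [S] = [S]/0.5652 = 4.247 µM, giving Km = 4.247 − 2.40 = 1.85 µM.

1.85 µM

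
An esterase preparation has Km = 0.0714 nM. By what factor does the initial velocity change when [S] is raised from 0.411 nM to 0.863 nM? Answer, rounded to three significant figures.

1.08

Since Vmax cancels, v₂/v₁ = [S]₂(Km+[S]₁) / [S]₁(Km+[S]₂).
= 0.863×(0.0714+0.411) / (0.411×(0.0714+0.863)) = 0.4163/0.3840 = 1.08.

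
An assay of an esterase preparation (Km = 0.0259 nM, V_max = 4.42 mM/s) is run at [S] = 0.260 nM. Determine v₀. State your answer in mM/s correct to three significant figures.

4.02 mM/s

v = Vmax·[S]/(Km + [S]) = 4.42 × 0.260 / (0.0259 + 0.260)
  = 1.149 / 0.2859 = 4.02 mM/s.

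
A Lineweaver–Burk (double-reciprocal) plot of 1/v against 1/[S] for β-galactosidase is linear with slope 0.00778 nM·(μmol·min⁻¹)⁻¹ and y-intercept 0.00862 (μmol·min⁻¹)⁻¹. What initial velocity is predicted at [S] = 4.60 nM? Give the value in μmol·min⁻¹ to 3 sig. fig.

97.0 μmol·min⁻¹

The y-intercept is 1/Vmax, so Vmax = 1/0.00862 = 116 μmol·min⁻¹.
The slope is Km/Vmax, so Km = 0.00778 × 116 = 0.903 nM.
Then v = 116 × 4.60/(0.903 + 4.60) = 97.0 μmol·min⁻¹.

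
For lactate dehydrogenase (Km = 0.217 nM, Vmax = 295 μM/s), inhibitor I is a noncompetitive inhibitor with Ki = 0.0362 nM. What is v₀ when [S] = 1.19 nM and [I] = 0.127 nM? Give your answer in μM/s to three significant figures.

α = 1 + [I]/Ki = 1 + 0.127/0.0362 = 4.508.
For a noncompetitive inhibitor, Vmax is reduced to Vmax/α while Km is unchanged: Km,app = 0.217 nM, Vmax,app = 65.4 μM/s.
v = Vmax,app·[S]/(Km,app + [S]) = 65.4 × 1.19/(0.217 + 1.19) = 55.3 μM/s.

55.3 μM/s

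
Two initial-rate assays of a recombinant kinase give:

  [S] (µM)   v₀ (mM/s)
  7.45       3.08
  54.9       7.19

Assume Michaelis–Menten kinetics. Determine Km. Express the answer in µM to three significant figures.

14.6 µM

In reciprocal form, 1/v = (Km/Vmax)·(1/[S]) + 1/Vmax. The two points give (1/[S], 1/v) = (0.1342, 0.3247) and (0.01821, 0.1391).
Slope = (0.3247 − 0.1391)/(0.1342 − 0.01821) = 1.600; intercept = 0.3247 − 1.600×0.1342 = 0.1099.
Vmax = 1/intercept = 9.10 mM/s; Km = slope × Vmax = 1.600 × 9.10 = 14.6 µM.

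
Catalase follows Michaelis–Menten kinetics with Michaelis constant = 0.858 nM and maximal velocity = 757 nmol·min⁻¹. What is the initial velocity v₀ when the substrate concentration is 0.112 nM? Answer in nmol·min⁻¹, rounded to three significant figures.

v = Vmax·[S]/(Km + [S]) = 757 × 0.112 / (0.858 + 0.112)
  = 84.78 / 0.9700 = 87.4 nmol·min⁻¹.

87.4 nmol·min⁻¹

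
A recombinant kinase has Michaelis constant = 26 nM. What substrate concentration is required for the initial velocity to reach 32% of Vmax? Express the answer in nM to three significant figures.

12.2 nM

v/Vmax = [S]/(Km+[S]) = 0.32, so [S] = Km·0.32/(1 − 0.32) = 26 × 0.4706.
[S] = 12.2 nM.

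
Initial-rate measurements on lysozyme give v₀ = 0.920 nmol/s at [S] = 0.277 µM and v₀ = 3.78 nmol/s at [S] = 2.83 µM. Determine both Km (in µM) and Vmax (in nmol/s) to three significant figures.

In reciprocal form, 1/v = (Km/Vmax)·(1/[S]) + 1/Vmax. The two points give (1/[S], 1/v) = (3.610, 1.087) and (0.3534, 0.2646).
Slope = (1.087 − 0.2646)/(3.610 − 0.3534) = 0.2525; intercept = 1.087 − 0.2525×3.610 = 0.1753.
Vmax = 1/intercept = 5.70 nmol/s; Km = slope × Vmax = 0.2525 × 5.70 = 1.44 µM.

Km = 1.44 µM; Vmax = 5.70 nmol/s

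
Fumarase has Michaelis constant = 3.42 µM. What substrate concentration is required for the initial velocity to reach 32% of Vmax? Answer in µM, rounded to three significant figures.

v/Vmax = [S]/(Km+[S]) = 0.32, so [S] = Km·0.32/(1 − 0.32) = 3.42 × 0.4706.
[S] = 1.61 µM.

1.61 µM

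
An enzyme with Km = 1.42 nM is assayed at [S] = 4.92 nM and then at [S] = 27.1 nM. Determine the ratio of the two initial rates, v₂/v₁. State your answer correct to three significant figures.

The fractional saturations are [S]/(Km+[S]) = 4.92/6.340 = 0.7760 and 27.1/28.52 = 0.9502.
v₂/v₁ is just their ratio: 0.9502/0.7760 = 1.22.

1.22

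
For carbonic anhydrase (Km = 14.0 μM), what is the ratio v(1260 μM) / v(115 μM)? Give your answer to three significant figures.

The fractional saturations are [S]/(Km+[S]) = 115/129.0 = 0.8915 and 1260/1274 = 0.9890.
v₂/v₁ is just their ratio: 0.9890/0.8915 = 1.11.

1.11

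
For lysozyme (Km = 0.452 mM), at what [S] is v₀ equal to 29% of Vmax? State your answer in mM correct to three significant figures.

v/Vmax = [S]/(Km+[S]) = 0.29, so [S] = Km·0.29/(1 − 0.29) = 0.452 × 0.4085.
[S] = 0.185 mM.

0.185 mM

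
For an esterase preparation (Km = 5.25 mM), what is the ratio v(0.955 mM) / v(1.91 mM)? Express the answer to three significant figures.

The fractional saturations are [S]/(Km+[S]) = 1.91/7.160 = 0.2668 and 0.955/6.205 = 0.1539.
v₂/v₁ is just their ratio: 0.1539/0.2668 = 0.577.

0.577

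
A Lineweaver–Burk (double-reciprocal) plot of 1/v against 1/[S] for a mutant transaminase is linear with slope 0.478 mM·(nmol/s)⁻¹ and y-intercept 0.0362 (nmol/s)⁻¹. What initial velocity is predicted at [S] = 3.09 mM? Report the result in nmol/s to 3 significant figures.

5.24 nmol/s

The y-intercept is 1/Vmax, so Vmax = 1/0.0362 = 27.6 nmol/s.
The slope is Km/Vmax, so Km = 0.478 × 27.6 = 13.2 mM.
Then v = 27.6 × 3.09/(13.2 + 3.09) = 5.24 nmol/s.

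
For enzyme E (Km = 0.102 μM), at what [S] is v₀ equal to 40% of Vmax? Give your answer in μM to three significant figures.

0.0680 μM

v/Vmax = [S]/(Km+[S]) = 0.4, so [S] = Km·0.4/(1 − 0.4) = 0.102 × 0.6667.
[S] = 0.0680 μM.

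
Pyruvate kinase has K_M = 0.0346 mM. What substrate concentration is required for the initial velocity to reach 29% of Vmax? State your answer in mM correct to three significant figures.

v/Vmax = [S]/(Km+[S]) = 0.29, so [S] = Km·0.29/(1 − 0.29) = 0.0346 × 0.4085.
[S] = 0.0141 mM.

0.0141 mM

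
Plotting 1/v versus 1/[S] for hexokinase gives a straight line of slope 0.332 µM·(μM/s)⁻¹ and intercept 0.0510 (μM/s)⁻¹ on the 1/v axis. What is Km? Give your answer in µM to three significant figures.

6.51 µM

y-intercept = 1/Vmax ⇒ Vmax = 19.6 μM/s; slope = Km/Vmax ⇒ Km = slope × Vmax.
Km = 0.332 × 19.6 = 6.51 µM.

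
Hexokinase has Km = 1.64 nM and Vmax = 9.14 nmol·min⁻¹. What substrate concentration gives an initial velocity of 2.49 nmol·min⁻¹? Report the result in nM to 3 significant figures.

The required fractional saturation is v/Vmax = 2.49/9.14 = 0.2724.
Then [S]/(Km+[S]) = 0.2724 ⇒ [S] = 1.64 × 0.2724/(1 − 0.2724) = 0.614 nM.

0.614 nM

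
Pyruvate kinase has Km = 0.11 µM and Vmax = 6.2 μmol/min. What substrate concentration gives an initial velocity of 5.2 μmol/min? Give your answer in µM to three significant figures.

0.572 µM

Rearranging v = Vmax[S]/(Km+[S]) gives [S] = Km·v/(Vmax − v).
[S] = 0.11 × 5.2 / (6.2 − 5.2) = 0.5720/1.000 = 0.572 µM.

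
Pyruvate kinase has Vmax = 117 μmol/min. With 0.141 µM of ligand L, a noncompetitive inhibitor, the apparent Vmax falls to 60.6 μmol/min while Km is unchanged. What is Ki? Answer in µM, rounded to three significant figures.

0.152 µM

Noncompetitive: Vmax,app = Vmax/α with α = 1 + [I]/Ki.
α = Vmax/Vmax,app = 117/60.6 = 1.931.
Since α = 1 + [I]/Ki, [I]/Ki = 1.931 − 1 = 0.9307 and Ki = 0.141/0.9307 = 0.152 µM.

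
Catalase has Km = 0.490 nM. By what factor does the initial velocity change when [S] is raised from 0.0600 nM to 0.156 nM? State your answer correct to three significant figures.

The fractional saturations are [S]/(Km+[S]) = 0.0600/0.5500 = 0.1091 and 0.156/0.6460 = 0.2415.
v₂/v₁ is just their ratio: 0.2415/0.1091 = 2.21.

2.21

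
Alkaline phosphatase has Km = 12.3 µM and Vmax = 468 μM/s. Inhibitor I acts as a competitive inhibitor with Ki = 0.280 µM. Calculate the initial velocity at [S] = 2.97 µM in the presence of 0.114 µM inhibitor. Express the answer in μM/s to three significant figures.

With α = 1 + [I]/Ki = 1 + 0.114/0.280 = 1.407, the competitive rate law is v = Vmax[S] / (αKm + [S]).
v = 468×2.97 / (1.407×12.3 + 2.97) = 1390/20.28 = 68.5 μM/s.

68.5 μM/s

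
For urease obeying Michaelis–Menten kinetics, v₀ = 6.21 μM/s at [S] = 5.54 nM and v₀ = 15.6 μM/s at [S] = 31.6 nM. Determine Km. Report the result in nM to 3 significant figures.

15.0 nM

In reciprocal form, 1/v = (Km/Vmax)·(1/[S]) + 1/Vmax. The two points give (1/[S], 1/v) = (0.1805, 0.1610) and (0.03165, 0.06410).
Slope = (0.1610 − 0.06410)/(0.1805 − 0.03165) = 0.6511; intercept = 0.1610 − 0.6511×0.1805 = 0.04350.
Vmax = 1/intercept = 23.0 μM/s; Km = slope × Vmax = 0.6511 × 23.0 = 15.0 nM.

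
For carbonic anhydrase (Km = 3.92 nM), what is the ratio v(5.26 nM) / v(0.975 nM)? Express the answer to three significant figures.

2.88

Since Vmax cancels, v₂/v₁ = [S]₂(Km+[S]₁) / [S]₁(Km+[S]₂).
= 5.26×(3.92+0.975) / (0.975×(3.92+5.26)) = 25.75/8.950 = 2.88.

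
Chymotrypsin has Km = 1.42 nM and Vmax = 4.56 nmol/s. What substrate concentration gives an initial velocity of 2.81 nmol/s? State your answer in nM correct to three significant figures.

2.28 nM

Rearranging v = Vmax[S]/(Km+[S]) gives [S] = Km·v/(Vmax − v).
[S] = 1.42 × 2.81 / (4.56 − 2.81) = 3.990/1.750 = 2.28 nM.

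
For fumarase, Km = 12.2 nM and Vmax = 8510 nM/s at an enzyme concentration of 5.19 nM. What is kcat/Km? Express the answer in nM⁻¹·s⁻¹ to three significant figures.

134 nM⁻¹·s⁻¹

kcat = Vmax/[E]total = 8510/5.19 = 1640 s⁻¹.
kcat/Km = 1640/12.2 = 134 nM⁻¹·s⁻¹.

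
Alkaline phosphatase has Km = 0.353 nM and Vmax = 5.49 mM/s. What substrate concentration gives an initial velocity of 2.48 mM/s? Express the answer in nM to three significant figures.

0.291 nM

The required fractional saturation is v/Vmax = 2.48/5.49 = 0.4517.
Then [S]/(Km+[S]) = 0.4517 ⇒ [S] = 0.353 × 0.4517/(1 − 0.4517) = 0.291 nM.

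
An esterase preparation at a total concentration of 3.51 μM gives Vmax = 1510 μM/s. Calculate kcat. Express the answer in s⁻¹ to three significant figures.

430 s⁻¹

kcat = Vmax/[E]total = 1510 μM/s / 3.51 μM = 430 s⁻¹.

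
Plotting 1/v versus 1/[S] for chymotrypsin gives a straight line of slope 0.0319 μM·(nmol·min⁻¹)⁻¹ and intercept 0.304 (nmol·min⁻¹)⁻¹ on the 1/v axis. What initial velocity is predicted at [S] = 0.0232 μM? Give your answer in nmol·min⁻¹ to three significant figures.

0.596 nmol·min⁻¹

The y-intercept is 1/Vmax, so Vmax = 1/0.304 = 3.29 nmol·min⁻¹.
The slope is Km/Vmax, so Km = 0.0319 × 3.29 = 0.105 μM.
Then v = 3.29 × 0.0232/(0.105 + 0.0232) = 0.596 nmol·min⁻¹.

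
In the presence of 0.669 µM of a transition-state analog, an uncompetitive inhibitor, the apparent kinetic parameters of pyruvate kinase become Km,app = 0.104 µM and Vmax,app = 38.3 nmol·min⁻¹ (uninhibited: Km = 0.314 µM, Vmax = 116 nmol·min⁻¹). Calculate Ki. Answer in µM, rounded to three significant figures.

0.330 µM

Uncompetitive: Vmax,app = Vmax/α (and Km,app = Km/α) with α = 1 + [I]/Ki.
α = Vmax/Vmax,app = 116/38.3 = 3.029.
Since α = 1 + [I]/Ki, [I]/Ki = 3.029 − 1 = 2.029 and Ki = 0.669/2.029 = 0.330 µM.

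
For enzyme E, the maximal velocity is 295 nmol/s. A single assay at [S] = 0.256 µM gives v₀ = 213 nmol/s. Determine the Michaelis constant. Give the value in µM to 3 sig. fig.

0.0986 µM

From v = Vmax[S]/(Km+[S]), Km = [S](Vmax − v)/v.
Km = 0.256 × (295 − 213) / 213 = 20.99/213 = 0.0986 µM.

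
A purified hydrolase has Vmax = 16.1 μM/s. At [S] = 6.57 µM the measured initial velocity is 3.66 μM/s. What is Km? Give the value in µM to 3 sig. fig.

22.3 µM

From v = Vmax[S]/(Km+[S]), Km = [S](Vmax − v)/v.
Km = 6.57 × (16.1 − 3.66) / 3.66 = 81.73/3.66 = 22.3 µM.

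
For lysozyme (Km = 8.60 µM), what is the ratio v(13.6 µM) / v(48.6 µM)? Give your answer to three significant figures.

0.721

Since Vmax cancels, v₂/v₁ = [S]₂(Km+[S]₁) / [S]₁(Km+[S]₂).
= 13.6×(8.60+48.6) / (48.6×(8.60+13.6)) = 777.9/1079 = 0.721.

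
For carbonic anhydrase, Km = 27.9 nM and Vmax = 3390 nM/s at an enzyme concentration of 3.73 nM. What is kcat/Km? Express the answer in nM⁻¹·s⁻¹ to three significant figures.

kcat = Vmax/[E]total = 3390/3.73 = 909 s⁻¹.
kcat/Km = 909/27.9 = 32.6 nM⁻¹·s⁻¹.

32.6 nM⁻¹·s⁻¹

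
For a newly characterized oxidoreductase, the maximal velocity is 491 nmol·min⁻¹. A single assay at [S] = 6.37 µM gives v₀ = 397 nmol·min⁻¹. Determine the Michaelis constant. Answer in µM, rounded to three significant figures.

1.51 µM

From v = Vmax[S]/(Km+[S]), Km = [S](Vmax − v)/v.
Km = 6.37 × (491 − 397) / 397 = 598.8/397 = 1.51 µM.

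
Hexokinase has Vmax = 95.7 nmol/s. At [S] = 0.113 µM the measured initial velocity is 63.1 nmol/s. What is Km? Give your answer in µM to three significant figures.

0.0584 µM

v/Vmax = 63.1/95.7 = 0.6594 = [S]/(Km+[S]).
So Km + [S] = [S]/0.6594 = 0.1714 µM, giving Km = 0.1714 − 0.113 = 0.0584 µM.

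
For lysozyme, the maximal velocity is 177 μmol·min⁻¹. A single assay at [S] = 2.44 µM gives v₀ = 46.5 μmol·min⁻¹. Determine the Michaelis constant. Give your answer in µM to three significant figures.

6.85 µM

From v = Vmax[S]/(Km+[S]), Km = [S](Vmax − v)/v.
Km = 2.44 × (177 − 46.5) / 46.5 = 318.4/46.5 = 6.85 µM.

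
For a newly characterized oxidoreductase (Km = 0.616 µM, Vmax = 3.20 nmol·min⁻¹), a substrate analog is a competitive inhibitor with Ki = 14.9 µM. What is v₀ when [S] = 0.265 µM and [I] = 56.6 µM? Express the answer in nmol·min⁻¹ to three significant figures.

0.263 nmol·min⁻¹

With α = 1 + [I]/Ki = 1 + 56.6/14.9 = 4.799, the competitive rate law is v = Vmax[S] / (αKm + [S]).
v = 3.20×0.265 / (4.799×0.616 + 0.265) = 0.8480/3.221 = 0.263 nmol·min⁻¹.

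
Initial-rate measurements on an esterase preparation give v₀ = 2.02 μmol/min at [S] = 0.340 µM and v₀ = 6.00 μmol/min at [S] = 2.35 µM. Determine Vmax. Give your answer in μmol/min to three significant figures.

9.00 μmol/min

From v = Vmax[S]/(Km+[S]), each point gives Vmax = v(Km+[S])/[S].
Equating: 2.02(Km+0.340)/0.340 = 6.00(Km+2.35)/2.35.
5.941·Km + 2.02 = 2.553·Km + 6.00, so (5.941 − 2.553)·Km = 6.00 − 2.02.
Km = 3.980/3.388 = 1.17 µM; then Vmax = 2.02(1.17+0.340)/0.340 = 9.00 μmol/min.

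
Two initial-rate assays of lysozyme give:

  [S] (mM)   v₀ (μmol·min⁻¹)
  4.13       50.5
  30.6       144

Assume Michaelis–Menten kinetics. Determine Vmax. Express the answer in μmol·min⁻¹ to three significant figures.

From v = Vmax[S]/(Km+[S]), each point gives Vmax = v(Km+[S])/[S].
Equating: 50.5(Km+4.13)/4.13 = 144(Km+30.6)/30.6.
12.23·Km + 50.5 = 4.706·Km + 144, so (12.23 − 4.706)·Km = 144 − 50.5.
Km = 93.50/7.522 = 12.4 mM; then Vmax = 50.5(12.4+4.13)/4.13 = 202 μmol·min⁻¹.

202 μmol·min⁻¹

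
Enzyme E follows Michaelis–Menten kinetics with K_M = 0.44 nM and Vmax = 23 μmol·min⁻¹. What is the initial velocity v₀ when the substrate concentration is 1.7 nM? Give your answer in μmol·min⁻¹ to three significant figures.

18.3 μmol·min⁻¹

[S]/(Km+[S]) = 1.7/2.140 = 0.7944, the fractional saturation.
v = 0.7944 × Vmax = 0.7944 × 23 = 18.3 μmol·min⁻¹.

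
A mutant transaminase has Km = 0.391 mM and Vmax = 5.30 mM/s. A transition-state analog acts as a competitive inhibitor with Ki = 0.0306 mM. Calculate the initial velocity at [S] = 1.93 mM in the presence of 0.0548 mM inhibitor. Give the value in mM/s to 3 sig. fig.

α = 1 + [I]/Ki = 1 + 0.0548/0.0306 = 2.791.
For a competitive inhibitor, Vmax is unchanged and the apparent Km becomes α·Km: Km,app = 1.09 mM, Vmax,app = 5.30 mM/s.
v = Vmax,app·[S]/(Km,app + [S]) = 5.30 × 1.93/(1.09 + 1.93) = 3.39 mM/s.

3.39 mM/s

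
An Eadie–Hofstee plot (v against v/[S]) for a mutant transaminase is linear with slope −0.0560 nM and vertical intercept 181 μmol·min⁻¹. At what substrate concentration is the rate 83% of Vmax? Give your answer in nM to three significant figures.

0.273 nM

The Eadie–Hofstee slope gives Km = 0.0560 nM (slope = −Km).
v/Vmax = [S]/(Km+[S]) = 0.83 ⇒ [S] = Km·0.83/(1−0.83) = 0.0560 × 4.882 = 0.273 nM.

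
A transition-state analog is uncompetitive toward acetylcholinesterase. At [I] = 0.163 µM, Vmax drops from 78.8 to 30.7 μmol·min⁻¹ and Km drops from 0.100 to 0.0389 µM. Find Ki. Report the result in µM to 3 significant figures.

0.104 µM

Uncompetitive: Vmax,app = Vmax/α (and Km,app = Km/α) with α = 1 + [I]/Ki.
α = Vmax/Vmax,app = 78.8/30.7 = 2.567.
Ki = [I]/(α − 1) = 0.163/1.567 = 0.104 µM.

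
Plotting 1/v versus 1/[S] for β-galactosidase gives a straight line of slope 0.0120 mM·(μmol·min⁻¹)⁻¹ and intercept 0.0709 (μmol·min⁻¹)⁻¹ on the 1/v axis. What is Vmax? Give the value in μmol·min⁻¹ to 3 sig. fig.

The y-intercept of a Lineweaver–Burk plot equals 1/Vmax, so Vmax = 1/0.0709 = 14.1 μmol·min⁻¹.

14.1 μmol·min⁻¹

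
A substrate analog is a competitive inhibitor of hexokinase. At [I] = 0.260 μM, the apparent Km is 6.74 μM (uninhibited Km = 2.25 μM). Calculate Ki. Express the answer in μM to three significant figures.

0.130 μM

Competitive: Km,app = α·Km with α = 1 + [I]/Ki.
α = Km,app/Km = 6.74/2.25 = 2.996.
Ki = [I]/(α − 1) = 0.260/1.996 = 0.130 μM.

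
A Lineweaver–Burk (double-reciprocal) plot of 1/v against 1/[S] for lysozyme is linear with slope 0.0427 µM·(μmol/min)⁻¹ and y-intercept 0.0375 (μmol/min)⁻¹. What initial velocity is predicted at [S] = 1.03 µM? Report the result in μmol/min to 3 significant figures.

12.7 μmol/min

The y-intercept is 1/Vmax, so Vmax = 1/0.0375 = 26.7 μmol/min.
The slope is Km/Vmax, so Km = 0.0427 × 26.7 = 1.14 µM.
Then v = 26.7 × 1.03/(1.14 + 1.03) = 12.7 μmol/min.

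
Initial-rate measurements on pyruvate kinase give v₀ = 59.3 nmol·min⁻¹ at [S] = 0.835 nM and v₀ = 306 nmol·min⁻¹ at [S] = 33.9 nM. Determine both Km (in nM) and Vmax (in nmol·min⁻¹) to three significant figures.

Km = 3.98 nM; Vmax = 342 nmol·min⁻¹

From v = Vmax[S]/(Km+[S]), each point gives Vmax = v(Km+[S])/[S].
Equating: 59.3(Km+0.835)/0.835 = 306(Km+33.9)/33.9.
71.02·Km + 59.3 = 9.027·Km + 306, so (71.02 − 9.027)·Km = 306 − 59.3.
Km = 246.7/61.99 = 3.98 nM; then Vmax = 59.3(3.98+0.835)/0.835 = 342 nmol·min⁻¹.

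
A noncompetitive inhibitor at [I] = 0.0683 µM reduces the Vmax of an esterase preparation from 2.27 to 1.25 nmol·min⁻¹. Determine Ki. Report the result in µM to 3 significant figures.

0.0837 µM

Noncompetitive: Vmax,app = Vmax/α with α = 1 + [I]/Ki.
α = Vmax/Vmax,app = 2.27/1.25 = 1.816.
Ki = [I]/(α − 1) = 0.0683/0.8160 = 0.0837 µM.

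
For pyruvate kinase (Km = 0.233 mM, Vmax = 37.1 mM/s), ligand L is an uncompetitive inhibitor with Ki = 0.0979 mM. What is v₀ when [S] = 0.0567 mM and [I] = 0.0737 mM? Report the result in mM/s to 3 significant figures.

6.33 mM/s

α = 1 + [I]/Ki = 1 + 0.0737/0.0979 = 1.753.
For an uncompetitive inhibitor, both parameters are divided by α, giving Vmax/α and Km/α: Km,app = 0.133 mM, Vmax,app = 21.2 mM/s.
v = Vmax,app·[S]/(Km,app + [S]) = 21.2 × 0.0567/(0.133 + 0.0567) = 6.33 mM/s.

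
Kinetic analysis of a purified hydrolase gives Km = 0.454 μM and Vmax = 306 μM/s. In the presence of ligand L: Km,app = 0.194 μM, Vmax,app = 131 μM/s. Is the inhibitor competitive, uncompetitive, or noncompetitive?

Both Km and Vmax decrease by the same factor (~2.34-fold) — characteristic of uncompetitive inhibition.

uncompetitive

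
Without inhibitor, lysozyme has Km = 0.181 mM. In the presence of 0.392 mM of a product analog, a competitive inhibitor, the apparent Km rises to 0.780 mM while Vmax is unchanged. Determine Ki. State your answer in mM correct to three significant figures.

0.118 mM

Competitive: Km,app = α·Km with α = 1 + [I]/Ki.
α = Km,app/Km = 0.780/0.181 = 4.309.
Ki = [I]/(α − 1) = 0.392/3.309 = 0.118 mM.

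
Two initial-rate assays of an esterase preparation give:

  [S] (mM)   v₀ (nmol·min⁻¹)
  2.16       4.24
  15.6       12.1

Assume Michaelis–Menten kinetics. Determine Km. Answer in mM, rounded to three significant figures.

6.62 mM

From v = Vmax[S]/(Km+[S]), each point gives Vmax = v(Km+[S])/[S].
Equating: 4.24(Km+2.16)/2.16 = 12.1(Km+15.6)/15.6.
1.963·Km + 4.24 = 0.7756·Km + 12.1, so (1.963 − 0.7756)·Km = 12.1 − 4.24.
Km = 7.860/1.187 = 6.62 mM; then Vmax = 4.24(6.62+2.16)/2.16 = 17.2 nmol·min⁻¹.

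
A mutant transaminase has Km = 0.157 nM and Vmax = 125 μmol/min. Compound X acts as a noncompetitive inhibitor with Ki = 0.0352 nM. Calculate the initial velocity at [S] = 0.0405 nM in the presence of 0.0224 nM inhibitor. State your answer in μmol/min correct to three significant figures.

15.7 μmol/min

α = 1 + [I]/Ki = 1 + 0.0224/0.0352 = 1.636.
For a noncompetitive inhibitor, Vmax is reduced to Vmax/α while Km is unchanged: Km,app = 0.157 nM, Vmax,app = 76.4 μmol/min.
v = Vmax,app·[S]/(Km,app + [S]) = 76.4 × 0.0405/(0.157 + 0.0405) = 15.7 μmol/min.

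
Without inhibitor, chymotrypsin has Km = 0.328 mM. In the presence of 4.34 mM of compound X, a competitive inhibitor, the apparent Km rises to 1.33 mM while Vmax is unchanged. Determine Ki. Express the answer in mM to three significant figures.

Competitive: Km,app = α·Km with α = 1 + [I]/Ki.
α = Km,app/Km = 1.33/0.328 = 4.055.
Ki = [I]/(α − 1) = 4.34/3.055 = 1.42 mM.

1.42 mM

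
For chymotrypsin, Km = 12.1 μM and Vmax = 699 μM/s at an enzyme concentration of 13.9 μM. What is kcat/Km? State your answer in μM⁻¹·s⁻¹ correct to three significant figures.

kcat = Vmax/[E]total = 699/13.9 = 50.3 s⁻¹.
kcat/Km = 50.3/12.1 = 4.16 μM⁻¹·s⁻¹.

4.16 μM⁻¹·s⁻¹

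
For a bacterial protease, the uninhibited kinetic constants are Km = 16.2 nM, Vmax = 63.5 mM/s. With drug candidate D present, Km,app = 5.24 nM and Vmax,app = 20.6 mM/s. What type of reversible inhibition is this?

Both Km and Vmax decrease by the same factor (~3.09-fold) — characteristic of uncompetitive inhibition.

uncompetitive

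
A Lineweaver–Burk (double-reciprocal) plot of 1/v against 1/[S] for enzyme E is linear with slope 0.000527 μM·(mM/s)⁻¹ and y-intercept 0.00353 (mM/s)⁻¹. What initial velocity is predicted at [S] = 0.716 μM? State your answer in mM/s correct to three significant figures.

234 mM/s

The y-intercept is 1/Vmax, so Vmax = 1/0.00353 = 283 mM/s.
The slope is Km/Vmax, so Km = 0.000527 × 283 = 0.149 μM.
Then v = 283 × 0.716/(0.149 + 0.716) = 234 mM/s.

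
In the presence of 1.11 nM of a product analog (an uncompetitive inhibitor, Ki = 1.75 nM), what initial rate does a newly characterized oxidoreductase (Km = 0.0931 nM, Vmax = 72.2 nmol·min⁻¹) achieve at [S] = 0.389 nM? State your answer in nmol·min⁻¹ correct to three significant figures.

38.5 nmol·min⁻¹

α = 1 + [I]/Ki = 1 + 1.11/1.75 = 1.634.
For an uncompetitive inhibitor, both parameters are divided by α, giving Vmax/α and Km/α: Km,app = 0.0570 nM, Vmax,app = 44.2 nmol·min⁻¹.
v = Vmax,app·[S]/(Km,app + [S]) = 44.2 × 0.389/(0.0570 + 0.389) = 38.5 nmol·min⁻¹.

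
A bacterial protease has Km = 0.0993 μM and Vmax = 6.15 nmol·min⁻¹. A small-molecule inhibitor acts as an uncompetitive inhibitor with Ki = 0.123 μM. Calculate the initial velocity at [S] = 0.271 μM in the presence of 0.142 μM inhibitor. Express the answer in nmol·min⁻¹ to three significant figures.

2.44 nmol·min⁻¹

α = 1 + [I]/Ki = 1 + 0.142/0.123 = 2.154.
For an uncompetitive inhibitor, both parameters are divided by α, giving Vmax/α and Km/α: Km,app = 0.0461 μM, Vmax,app = 2.85 nmol·min⁻¹.
v = Vmax,app·[S]/(Km,app + [S]) = 2.85 × 0.271/(0.0461 + 0.271) = 2.44 nmol·min⁻¹.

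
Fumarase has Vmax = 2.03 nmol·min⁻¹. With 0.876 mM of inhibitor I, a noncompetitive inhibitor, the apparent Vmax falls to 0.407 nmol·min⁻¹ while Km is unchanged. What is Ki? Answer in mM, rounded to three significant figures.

0.220 mM

Noncompetitive: Vmax,app = Vmax/α with α = 1 + [I]/Ki.
α = Vmax/Vmax,app = 2.03/0.407 = 4.988.
Since α = 1 + [I]/Ki, [I]/Ki = 4.988 − 1 = 3.988 and Ki = 0.876/3.988 = 0.220 mM.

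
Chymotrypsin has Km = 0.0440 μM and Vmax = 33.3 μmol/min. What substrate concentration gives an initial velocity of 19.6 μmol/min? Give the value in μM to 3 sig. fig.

The required fractional saturation is v/Vmax = 19.6/33.3 = 0.5886.
Then [S]/(Km+[S]) = 0.5886 ⇒ [S] = 0.0440 × 0.5886/(1 − 0.5886) = 0.0629 μM.

0.0629 μM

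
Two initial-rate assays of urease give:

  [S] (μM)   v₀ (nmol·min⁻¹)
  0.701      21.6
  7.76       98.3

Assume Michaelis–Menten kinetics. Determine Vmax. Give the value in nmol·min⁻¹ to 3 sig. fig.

152 nmol·min⁻¹

From v = Vmax[S]/(Km+[S]), each point gives Vmax = v(Km+[S])/[S].
Equating: 21.6(Km+0.701)/0.701 = 98.3(Km+7.76)/7.76.
30.81·Km + 21.6 = 12.67·Km + 98.3, so (30.81 − 12.67)·Km = 98.3 − 21.6.
Km = 76.70/18.15 = 4.23 μM; then Vmax = 21.6(4.23+0.701)/0.701 = 152 nmol·min⁻¹.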